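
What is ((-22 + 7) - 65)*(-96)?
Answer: 7680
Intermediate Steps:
((-22 + 7) - 65)*(-96) = (-15 - 65)*(-96) = -80*(-96) = 7680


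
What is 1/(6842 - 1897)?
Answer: 1/4945 ≈ 0.00020222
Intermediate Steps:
1/(6842 - 1897) = 1/4945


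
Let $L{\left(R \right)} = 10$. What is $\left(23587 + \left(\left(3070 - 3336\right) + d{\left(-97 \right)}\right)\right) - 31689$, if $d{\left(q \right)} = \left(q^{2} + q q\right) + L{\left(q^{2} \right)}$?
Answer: $10460$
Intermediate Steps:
$d{\left(q \right)} = 10 + 2 q^{2}$ ($d{\left(q \right)} = \left(q^{2} + q q\right) + 10 = \left(q^{2} + q^{2}\right) + 10 = 2 q^{2} + 10 = 10 + 2 q^{2}$)
$\left(23587 + \left(\left(3070 - 3336\right) + d{\left(-97 \right)}\right)\right) - 31689 = \left(23587 + \left(\left(3070 - 3336\right) + \left(10 + 2 \left(-97\right)^{2}\right)\right)\right) - 31689 = \left(23587 + \left(\left(3070 - 3336\right) + \left(10 + 2 \cdot 9409\right)\right)\right) - 31689 = \left(23587 + \left(-266 + \left(10 + 18818\right)\right)\right) - 31689 = \left(23587 + \left(-266 + 18828\right)\right) - 31689 = \left(23587 + 18562\right) - 31689 = 42149 - 31689 = 10460$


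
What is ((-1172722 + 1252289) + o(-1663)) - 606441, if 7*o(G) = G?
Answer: -3689781/7 ≈ -5.2711e+5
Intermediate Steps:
o(G) = G/7
((-1172722 + 1252289) + o(-1663)) - 606441 = ((-1172722 + 1252289) + (⅐)*(-1663)) - 606441 = (79567 - 1663/7) - 606441 = 555306/7 - 606441 = -3689781/7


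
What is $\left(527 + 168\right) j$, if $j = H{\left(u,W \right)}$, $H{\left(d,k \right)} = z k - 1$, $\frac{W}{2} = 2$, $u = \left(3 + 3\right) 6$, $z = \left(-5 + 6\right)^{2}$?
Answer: $2085$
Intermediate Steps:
$z = 1$ ($z = 1^{2} = 1$)
$u = 36$ ($u = 6 \cdot 6 = 36$)
$W = 4$ ($W = 2 \cdot 2 = 4$)
$H{\left(d,k \right)} = -1 + k$ ($H{\left(d,k \right)} = 1 k - 1 = k - 1 = -1 + k$)
$j = 3$ ($j = -1 + 4 = 3$)
$\left(527 + 168\right) j = \left(527 + 168\right) 3 = 695 \cdot 3 = 2085$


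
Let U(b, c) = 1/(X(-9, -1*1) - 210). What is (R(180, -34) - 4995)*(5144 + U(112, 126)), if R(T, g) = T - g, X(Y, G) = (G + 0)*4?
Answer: -5262996515/214 ≈ -2.4593e+7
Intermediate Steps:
X(Y, G) = 4*G (X(Y, G) = G*4 = 4*G)
U(b, c) = -1/214 (U(b, c) = 1/(4*(-1*1) - 210) = 1/(4*(-1) - 210) = 1/(-4 - 210) = 1/(-214) = -1/214)
(R(180, -34) - 4995)*(5144 + U(112, 126)) = ((180 - 1*(-34)) - 4995)*(5144 - 1/214) = ((180 + 34) - 4995)*(1100815/214) = (214 - 4995)*(1100815/214) = -4781*1100815/214 = -5262996515/214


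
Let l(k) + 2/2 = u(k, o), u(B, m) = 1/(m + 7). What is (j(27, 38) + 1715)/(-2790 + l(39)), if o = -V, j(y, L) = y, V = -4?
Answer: -9581/15350 ≈ -0.62417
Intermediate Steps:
o = 4 (o = -1*(-4) = 4)
u(B, m) = 1/(7 + m)
l(k) = -10/11 (l(k) = -1 + 1/(7 + 4) = -1 + 1/11 = -10/11)
(j(27, 38) + 1715)/(-2790 + l(39)) = (27 + 1715)/(-2790 - 10/11) = 1742/(-30700/11) = 1742*(-11/30700) = -9581/15350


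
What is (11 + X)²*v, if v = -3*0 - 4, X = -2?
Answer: -324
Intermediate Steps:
v = -4 (v = 0 - 4 = -4)
(11 + X)²*v = (11 - 2)²*(-4) = 9²*(-4) = 81*(-4) = -324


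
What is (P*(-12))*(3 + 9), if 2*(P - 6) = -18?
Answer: 432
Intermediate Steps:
P = -3 (P = 6 + (½)*(-18) = 6 - 9 = -3)
(P*(-12))*(3 + 9) = (-3*(-12))*(3 + 9) = 36*12 = 432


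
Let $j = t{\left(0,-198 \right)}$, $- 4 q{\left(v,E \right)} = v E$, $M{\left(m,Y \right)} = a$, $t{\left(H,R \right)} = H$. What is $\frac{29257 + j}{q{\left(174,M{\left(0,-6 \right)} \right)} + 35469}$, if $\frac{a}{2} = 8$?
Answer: $\frac{29257}{34773} \approx 0.84137$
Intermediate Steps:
$a = 16$ ($a = 2 \cdot 8 = 16$)
$M{\left(m,Y \right)} = 16$
$q{\left(v,E \right)} = - \frac{E v}{4}$ ($q{\left(v,E \right)} = - \frac{v E}{4} = - \frac{E v}{4}$)
$j = 0$
$\frac{29257 + j}{q{\left(174,M{\left(0,-6 \right)} \right)} + 35469} = \frac{29257 + 0}{\left(- \frac{1}{4}\right) 16 \cdot 174 + 35469} = \frac{29257}{-696 + 35469} = \frac{29257}{34773}$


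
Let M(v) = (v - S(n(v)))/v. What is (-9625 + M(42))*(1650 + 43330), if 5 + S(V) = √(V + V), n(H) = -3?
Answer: -9090525470/21 - 22490*I*√6/21 ≈ -4.3288e+8 - 2623.3*I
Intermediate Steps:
S(V) = -5 + √2*√V (S(V) = -5 + √(V + V) = -5 + √(2*V) = -5 + √2*√V)
M(v) = (5 + v - I*√6)/v (M(v) = (v - (-5 + √2*√(-3)))/v = (v - (-5 + √2*(I*√3)))/v = (v - (-5 + I*√6))/v = (v + (5 - I*√6))/v = (5 + v - I*√6)/v)
(-9625 + M(42))*(1650 + 43330) = (-9625 + (5 + 42 - I*√6)/42)*(1650 + 43330) = (-9625 + (47 - I*√6)/42)*44980 = (-9625 + (47/42 - I*√6/42))*44980 = (-404203/42 - I*√6/42)*44980 = -9090525470/21 - 22490*I*√6/21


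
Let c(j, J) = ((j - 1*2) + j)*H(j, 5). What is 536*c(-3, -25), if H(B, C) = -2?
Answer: 8576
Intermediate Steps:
c(j, J) = 4 - 4*j (c(j, J) = ((j - 1*2) + j)*(-2) = ((j - 2) + j)*(-2) = ((-2 + j) + j)*(-2) = (-2 + 2*j)*(-2) = 4 - 4*j)
536*c(-3, -25) = 536*(4 - 4*(-3)) = 536*(4 + 12) = 536*16 = 8576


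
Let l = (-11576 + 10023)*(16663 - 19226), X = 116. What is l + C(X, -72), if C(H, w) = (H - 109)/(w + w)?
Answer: 573168809/144 ≈ 3.9803e+6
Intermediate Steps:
C(H, w) = (-109 + H)/(2*w) (C(H, w) = (-109 + H)/((2*w)) = (-109 + H)*(1/(2*w)) = (-109 + H)/(2*w))
l = 3980339 (l = -1553*(-2563) = 3980339)
l + C(X, -72) = 3980339 + (½)*(-109 + 116)/(-72) = 3980339 + (½)*(-1/72)*7 = 3980339 - 7/144 = 573168809/144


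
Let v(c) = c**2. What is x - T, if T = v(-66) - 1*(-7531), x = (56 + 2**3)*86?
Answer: -6383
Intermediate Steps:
x = 5504 (x = (56 + 8)*86 = 64*86 = 5504)
T = 11887 (T = (-66)**2 - 1*(-7531) = 4356 + 7531 = 11887)
x - T = 5504 - 1*11887 = 5504 - 11887 = -6383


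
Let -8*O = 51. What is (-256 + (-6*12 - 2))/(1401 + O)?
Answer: -880/3719 ≈ -0.23662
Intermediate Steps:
O = -51/8 (O = -⅛*51 = -51/8 ≈ -6.3750)
(-256 + (-6*12 - 2))/(1401 + O) = (-256 + (-6*12 - 2))/(1401 - 51/8) = (-256 + (-72 - 2))/(11157/8) = (-256 - 74)*(8/11157) = -330*8/11157 = -880/3719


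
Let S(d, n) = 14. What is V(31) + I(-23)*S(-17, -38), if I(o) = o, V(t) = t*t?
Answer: 639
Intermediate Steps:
V(t) = t²
V(31) + I(-23)*S(-17, -38) = 31² - 23*14 = 961 - 322 = 639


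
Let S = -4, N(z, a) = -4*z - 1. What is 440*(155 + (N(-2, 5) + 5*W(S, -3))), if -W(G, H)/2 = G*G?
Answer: 880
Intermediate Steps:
N(z, a) = -1 - 4*z
W(G, H) = -2*G**2 (W(G, H) = -2*G*G = -2*G**2)
440*(155 + (N(-2, 5) + 5*W(S, -3))) = 440*(155 + ((-1 - 4*(-2)) + 5*(-2*(-4)**2))) = 440*(155 + ((-1 + 8) + 5*(-2*16))) = 440*(155 + (7 + 5*(-32))) = 440*(155 + (7 - 160)) = 440*(155 - 153) = 440*2 = 880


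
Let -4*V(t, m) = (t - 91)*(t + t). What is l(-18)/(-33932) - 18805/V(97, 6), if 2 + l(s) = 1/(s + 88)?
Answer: 44666428649/691194840 ≈ 64.622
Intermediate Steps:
l(s) = -2 + 1/(88 + s) (l(s) = -2 + 1/(s + 88) = -2 + 1/(88 + s))
V(t, m) = -t*(-91 + t)/2 (V(t, m) = -(t - 91)*(t + t)/4 = -(-91 + t)*2*t/4 = -t*(-91 + t)/2)
l(-18)/(-33932) - 18805/V(97, 6) = ((-175 - 2*(-18))/(88 - 18))/(-33932) - 18805*2/(97*(91 - 1*97)) = ((-175 + 36)/70)*(-1/33932) - 18805*2/(97*(91 - 97)) = ((1/70)*(-139))*(-1/33932) - 18805/((½)*97*(-6)) = -139/70*(-1/33932) - 18805/(-291) = 139/2375240 - 18805*(-1/291) = 139/2375240 + 18805/291 = 44666428649/691194840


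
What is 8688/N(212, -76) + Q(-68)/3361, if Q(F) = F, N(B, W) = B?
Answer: 7296488/178133 ≈ 40.961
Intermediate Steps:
8688/N(212, -76) + Q(-68)/3361 = 8688/212 - 68/3361 = 8688*(1/212) - 68*1/3361 = 2172/53 - 68/3361 = 7296488/178133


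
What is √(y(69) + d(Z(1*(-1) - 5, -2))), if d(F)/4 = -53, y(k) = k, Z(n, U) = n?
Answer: I*√143 ≈ 11.958*I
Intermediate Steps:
d(F) = -212 (d(F) = 4*(-53) = -212)
√(y(69) + d(Z(1*(-1) - 5, -2))) = √(69 - 212) = √(-143) = I*√143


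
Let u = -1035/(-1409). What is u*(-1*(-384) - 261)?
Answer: 127305/1409 ≈ 90.351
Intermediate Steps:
u = 1035/1409 (u = -1035*(-1/1409) = 1035/1409 ≈ 0.73456)
u*(-1*(-384) - 261) = 1035*(-1*(-384) - 261)/1409 = 1035*(384 - 261)/1409 = (1035/1409)*123 = 127305/1409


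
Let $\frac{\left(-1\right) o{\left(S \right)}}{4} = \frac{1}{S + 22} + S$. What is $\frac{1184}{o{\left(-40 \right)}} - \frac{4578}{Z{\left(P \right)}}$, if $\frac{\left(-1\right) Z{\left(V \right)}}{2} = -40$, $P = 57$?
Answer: $- \frac{1437249}{28840} \approx -49.835$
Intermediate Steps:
$Z{\left(V \right)} = 80$ ($Z{\left(V \right)} = \left(-2\right) \left(-40\right) = 80$)
$o{\left(S \right)} = - 4 S - \frac{4}{22 + S}$ ($o{\left(S \right)} = - 4 \left(\frac{1}{S + 22} + S\right) = - 4 \left(\frac{1}{22 + S} + S\right) = - 4 \left(S + \frac{1}{22 + S}\right) = - 4 S - \frac{4}{22 + S}$)
$\frac{1184}{o{\left(-40 \right)}} - \frac{4578}{Z{\left(P \right)}} = \frac{1184}{4 \frac{1}{22 - 40} \left(-1 - \left(-40\right)^{2} - -880\right)} - \frac{4578}{80} = \frac{1184}{4 \frac{1}{-18} \left(-1 - 1600 + 880\right)} - \frac{2289}{40} = \frac{1184}{4 \left(- \frac{1}{18}\right) \left(-1 - 1600 + 880\right)} - \frac{2289}{40} = \frac{1184}{4 \left(- \frac{1}{18}\right) \left(-721\right)} - \frac{2289}{40} = \frac{1184}{\frac{1442}{9}} - \frac{2289}{40} = 1184 \cdot \frac{9}{1442} - \frac{2289}{40} = \frac{5328}{721} - \frac{2289}{40} = - \frac{1437249}{28840}$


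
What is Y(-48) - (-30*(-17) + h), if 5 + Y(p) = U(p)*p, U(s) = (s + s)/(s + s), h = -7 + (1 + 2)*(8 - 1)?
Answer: -577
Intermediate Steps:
h = 14 (h = -7 + 3*7 = -7 + 21 = 14)
U(s) = 1 (U(s) = (2*s)/((2*s)) = (2*s)*(1/(2*s)) = 1)
Y(p) = -5 + p (Y(p) = -5 + 1*p = -5 + p)
Y(-48) - (-30*(-17) + h) = (-5 - 48) - (-30*(-17) + 14) = -53 - (510 + 14) = -53 - 1*524 = -53 - 524 = -577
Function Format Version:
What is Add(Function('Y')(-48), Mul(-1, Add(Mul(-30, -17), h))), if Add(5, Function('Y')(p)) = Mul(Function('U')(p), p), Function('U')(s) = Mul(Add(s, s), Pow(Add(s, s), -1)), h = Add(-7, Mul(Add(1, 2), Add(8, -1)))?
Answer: -577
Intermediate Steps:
h = 14 (h = Add(-7, Mul(3, 7)) = Add(-7, 21) = 14)
Function('U')(s) = 1 (Function('U')(s) = Mul(Mul(2, s), Pow(Mul(2, s), -1)) = Mul(Mul(2, s), Mul(Rational(1, 2), Pow(s, -1))) = 1)
Function('Y')(p) = Add(-5, p) (Function('Y')(p) = Add(-5, Mul(1, p)) = Add(-5, p))
Add(Function('Y')(-48), Mul(-1, Add(Mul(-30, -17), h))) = Add(Add(-5, -48), Mul(-1, Add(Mul(-30, -17), 14))) = Add(-53, Mul(-1, Add(510, 14))) = Add(-53, Mul(-1, 524)) = Add(-53, -524) = -577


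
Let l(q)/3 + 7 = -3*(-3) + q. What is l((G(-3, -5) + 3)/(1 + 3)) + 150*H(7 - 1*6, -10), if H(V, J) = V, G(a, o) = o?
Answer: 309/2 ≈ 154.50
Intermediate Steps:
l(q) = 6 + 3*q (l(q) = -21 + 3*(-3*(-3) + q) = -21 + 3*(9 + q) = -21 + (27 + 3*q) = 6 + 3*q)
l((G(-3, -5) + 3)/(1 + 3)) + 150*H(7 - 1*6, -10) = (6 + 3*((-5 + 3)/(1 + 3))) + 150*(7 - 1*6) = (6 + 3*(-2/4)) + 150*(7 - 6) = (6 + 3*(-2*¼)) + 150*1 = (6 + 3*(-½)) + 150 = (6 - 3/2) + 150 = 9/2 + 150 = 309/2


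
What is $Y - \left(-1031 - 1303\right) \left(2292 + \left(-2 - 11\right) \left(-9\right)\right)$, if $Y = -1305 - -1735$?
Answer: $5623036$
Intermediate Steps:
$Y = 430$ ($Y = -1305 + 1735 = 430$)
$Y - \left(-1031 - 1303\right) \left(2292 + \left(-2 - 11\right) \left(-9\right)\right) = 430 - \left(-1031 - 1303\right) \left(2292 + \left(-2 - 11\right) \left(-9\right)\right) = 430 - - 2334 \left(2292 - -117\right) = 430 - - 2334 \left(2292 + 117\right) = 430 - \left(-2334\right) 2409 = 430 - -5622606 = 430 + 5622606 = 5623036$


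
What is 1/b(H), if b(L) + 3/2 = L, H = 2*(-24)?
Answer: -2/99 ≈ -0.020202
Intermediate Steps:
H = -48
b(L) = -3/2 + L
1/b(H) = 1/(-3/2 - 48) = 1/(-99/2) = -2/99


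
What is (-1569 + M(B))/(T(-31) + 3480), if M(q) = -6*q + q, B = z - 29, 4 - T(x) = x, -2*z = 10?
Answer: -1399/3515 ≈ -0.39801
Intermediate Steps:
z = -5 (z = -½*10 = -5)
T(x) = 4 - x
B = -34 (B = -5 - 29 = -34)
M(q) = -5*q
(-1569 + M(B))/(T(-31) + 3480) = (-1569 - 5*(-34))/((4 - 1*(-31)) + 3480) = (-1569 + 170)/((4 + 31) + 3480) = -1399/(35 + 3480) = -1399/3515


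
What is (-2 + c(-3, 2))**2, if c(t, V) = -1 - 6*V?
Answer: 225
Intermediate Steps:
c(t, V) = -1 - 6*V
(-2 + c(-3, 2))**2 = (-2 + (-1 - 6*2))**2 = (-2 + (-1 - 12))**2 = (-2 - 13)**2 = (-15)**2 = 225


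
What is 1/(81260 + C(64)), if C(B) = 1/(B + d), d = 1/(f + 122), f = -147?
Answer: 1599/129934765 ≈ 1.2306e-5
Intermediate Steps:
d = -1/25 (d = 1/(-147 + 122) = 1/(-25) = -1/25 ≈ -0.040000)
C(B) = 1/(-1/25 + B) (C(B) = 1/(B - 1/25) = 1/(-1/25 + B))
1/(81260 + C(64)) = 1/(81260 + 25/(-1 + 25*64)) = 1/(81260 + 25/(-1 + 1600)) = 1/(81260 + 25/1599) = 1/(129934765/1599) = 1599/129934765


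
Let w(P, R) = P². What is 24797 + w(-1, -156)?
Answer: 24798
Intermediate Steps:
24797 + w(-1, -156) = 24797 + (-1)² = 24797 + 1 = 24798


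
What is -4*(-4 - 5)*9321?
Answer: 335556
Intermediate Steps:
-4*(-4 - 5)*9321 = -4*(-9)*9321 = 36*9321 = 335556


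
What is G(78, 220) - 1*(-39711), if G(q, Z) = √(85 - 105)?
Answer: 39711 + 2*I*√5 ≈ 39711.0 + 4.4721*I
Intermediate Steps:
G(q, Z) = 2*I*√5 (G(q, Z) = √(-20) = 2*I*√5)
G(78, 220) - 1*(-39711) = 2*I*√5 - 1*(-39711) = 2*I*√5 + 39711 = 39711 + 2*I*√5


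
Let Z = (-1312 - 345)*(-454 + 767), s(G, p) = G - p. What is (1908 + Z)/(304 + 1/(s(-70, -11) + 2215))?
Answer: -1114076348/655425 ≈ -1699.8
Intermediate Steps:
Z = -518641 (Z = -1657*313 = -518641)
(1908 + Z)/(304 + 1/(s(-70, -11) + 2215)) = (1908 - 518641)/(304 + 1/((-70 - 1*(-11)) + 2215)) = -516733/(304 + 1/((-70 + 11) + 2215)) = -516733/(304 + 1/(-59 + 2215)) = -516733/(304 + 1/2156) = -516733/655425/2156 = -516733*2156/655425 = -1114076348/655425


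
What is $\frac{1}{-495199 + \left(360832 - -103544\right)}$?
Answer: $- \frac{1}{30823} \approx -3.2443 \cdot 10^{-5}$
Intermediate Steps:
$\frac{1}{-495199 + \left(360832 - -103544\right)} = \frac{1}{-495199 + \left(360832 + 103544\right)} = \frac{1}{-495199 + 464376} = \frac{1}{-30823} = - \frac{1}{30823}$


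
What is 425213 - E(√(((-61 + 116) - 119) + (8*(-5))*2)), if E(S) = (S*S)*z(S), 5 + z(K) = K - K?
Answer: 424493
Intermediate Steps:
z(K) = -5 (z(K) = -5 + (K - K) = -5 + 0 = -5)
E(S) = -5*S² (E(S) = (S*S)*(-5) = S²*(-5) = -5*S²)
425213 - E(√(((-61 + 116) - 119) + (8*(-5))*2)) = 425213 - (-5)*(√(((-61 + 116) - 119) + (8*(-5))*2))² = 425213 - (-5)*(√((55 - 119) - 40*2))² = 425213 - (-5)*(√(-64 - 80))² = 425213 - (-5)*(√(-144))² = 425213 - (-5)*(12*I)² = 425213 - (-5)*(-144) = 425213 - 1*720 = 425213 - 720 = 424493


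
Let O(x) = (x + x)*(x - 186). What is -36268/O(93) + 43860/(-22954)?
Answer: 18451348/99264573 ≈ 0.18588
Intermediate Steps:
O(x) = 2*x*(-186 + x) (O(x) = (2*x)*(-186 + x) = 2*x*(-186 + x))
-36268/O(93) + 43860/(-22954) = -36268*1/(186*(-186 + 93)) + 43860/(-22954) = -36268/(2*93*(-93)) + 43860*(-1/22954) = -36268/(-17298) - 21930/11477 = -36268*(-1/17298) - 21930/11477 = 18134/8649 - 21930/11477 = 18451348/99264573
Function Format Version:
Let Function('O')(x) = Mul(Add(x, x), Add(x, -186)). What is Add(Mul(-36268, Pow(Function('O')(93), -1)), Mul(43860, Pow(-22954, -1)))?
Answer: Rational(18451348, 99264573) ≈ 0.18588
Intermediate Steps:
Function('O')(x) = Mul(2, x, Add(-186, x)) (Function('O')(x) = Mul(Mul(2, x), Add(-186, x)) = Mul(2, x, Add(-186, x)))
Add(Mul(-36268, Pow(Function('O')(93), -1)), Mul(43860, Pow(-22954, -1))) = Add(Mul(-36268, Pow(Mul(2, 93, Add(-186, 93)), -1)), Mul(43860, Pow(-22954, -1))) = Add(Mul(-36268, Pow(Mul(2, 93, -93), -1)), Mul(43860, Rational(-1, 22954))) = Add(Mul(-36268, Pow(-17298, -1)), Rational(-21930, 11477)) = Add(Mul(-36268, Rational(-1, 17298)), Rational(-21930, 11477)) = Add(Rational(18134, 8649), Rational(-21930, 11477)) = Rational(18451348, 99264573)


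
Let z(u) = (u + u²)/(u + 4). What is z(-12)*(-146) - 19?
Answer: 2390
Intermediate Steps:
z(u) = (u + u²)/(4 + u)
z(-12)*(-146) - 19 = -12*(1 - 12)/(4 - 12)*(-146) - 19 = -12*(-11)/(-8)*(-146) - 19 = -12*(-⅛)*(-11)*(-146) - 19 = -33/2*(-146) - 19 = 2409 - 19 = 2390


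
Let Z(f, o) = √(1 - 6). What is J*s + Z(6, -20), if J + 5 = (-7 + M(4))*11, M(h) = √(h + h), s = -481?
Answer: 39442 - 10582*√2 + I*√5 ≈ 24477.0 + 2.2361*I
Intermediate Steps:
M(h) = √2*√h (M(h) = √(2*h) = √2*√h)
J = -82 + 22*√2 (J = -5 + (-7 + √2*√4)*11 = -5 + (-7 + √2*2)*11 = -5 + (-7 + 2*√2)*11 = -5 + (-77 + 22*√2) = -82 + 22*√2 ≈ -50.887)
Z(f, o) = I*√5 (Z(f, o) = √(-5) = I*√5)
J*s + Z(6, -20) = (-82 + 22*√2)*(-481) + I*√5 = (39442 - 10582*√2) + I*√5 = 39442 - 10582*√2 + I*√5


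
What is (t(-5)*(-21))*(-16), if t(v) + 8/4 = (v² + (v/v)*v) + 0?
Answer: 6048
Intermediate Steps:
t(v) = -2 + v + v² (t(v) = -2 + ((v² + (v/v)*v) + 0) = -2 + ((v² + 1*v) + 0) = -2 + ((v² + v) + 0) = -2 + ((v + v²) + 0) = -2 + (v + v²) = -2 + v + v²)
(t(-5)*(-21))*(-16) = ((-2 - 5 + (-5)²)*(-21))*(-16) = ((-2 - 5 + 25)*(-21))*(-16) = (18*(-21))*(-16) = -378*(-16) = 6048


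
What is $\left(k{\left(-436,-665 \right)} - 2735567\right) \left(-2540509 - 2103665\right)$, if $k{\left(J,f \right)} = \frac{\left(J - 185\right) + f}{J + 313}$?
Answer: $\frac{520880423800390}{41} \approx 1.2704 \cdot 10^{13}$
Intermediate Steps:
$k{\left(J,f \right)} = \frac{-185 + J + f}{313 + J}$ ($k{\left(J,f \right)} = \frac{\left(-185 + J\right) + f}{313 + J} = \frac{-185 + J + f}{313 + J}$)
$\left(k{\left(-436,-665 \right)} - 2735567\right) \left(-2540509 - 2103665\right) = \left(\frac{-185 - 436 - 665}{313 - 436} - 2735567\right) \left(-2540509 - 2103665\right) = \left(\frac{1}{-123} \left(-1286\right) - 2735567\right) \left(-4644174\right) = \left(\left(- \frac{1}{123}\right) \left(-1286\right) - 2735567\right) \left(-4644174\right) = \left(\frac{1286}{123} - 2735567\right) \left(-4644174\right) = \left(- \frac{336473455}{123}\right) \left(-4644174\right) = \frac{520880423800390}{41}$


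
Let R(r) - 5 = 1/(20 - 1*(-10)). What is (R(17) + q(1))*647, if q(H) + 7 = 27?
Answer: 485897/30 ≈ 16197.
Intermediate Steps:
q(H) = 20 (q(H) = -7 + 27 = 20)
R(r) = 151/30 (R(r) = 5 + 1/(20 - 1*(-10)) = 5 + 1/(20 + 10) = 5 + 1/30 = 151/30)
(R(17) + q(1))*647 = (151/30 + 20)*647 = (751/30)*647 = 485897/30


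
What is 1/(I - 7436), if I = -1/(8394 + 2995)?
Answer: -11389/84688605 ≈ -0.00013448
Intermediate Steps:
I = -1/11389 ≈ -8.7804e-5
1/(I - 7436) = 1/(-1/11389 - 7436) = 1/(-84688605/11389) = -11389/84688605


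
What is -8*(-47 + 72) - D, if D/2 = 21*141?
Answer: -6122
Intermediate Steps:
D = 5922 (D = 2*(21*141) = 2*2961 = 5922)
-8*(-47 + 72) - D = -8*(-47 + 72) - 1*5922 = -8*25 - 5922 = -200 - 5922 = -6122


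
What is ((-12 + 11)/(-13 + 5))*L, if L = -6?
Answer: -¾ ≈ -0.75000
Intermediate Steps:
((-12 + 11)/(-13 + 5))*L = ((-12 + 11)/(-13 + 5))*(-6) = -1/(-8)*(-6) = -1*(-⅛)*(-6) = (⅛)*(-6) = -¾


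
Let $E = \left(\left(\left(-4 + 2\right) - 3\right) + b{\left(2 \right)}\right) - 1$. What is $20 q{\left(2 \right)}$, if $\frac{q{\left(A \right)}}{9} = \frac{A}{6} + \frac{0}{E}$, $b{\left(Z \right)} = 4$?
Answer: $60$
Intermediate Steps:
$E = -2$ ($E = \left(\left(\left(-4 + 2\right) - 3\right) + 4\right) - 1 = \left(\left(-2 - 3\right) + 4\right) - 1 = \left(-5 + 4\right) - 1 = -1 - 1 = -2$)
$q{\left(A \right)} = \frac{3 A}{2}$ ($q{\left(A \right)} = 9 \left(\frac{A}{6} + \frac{0}{-2}\right) = 9 \left(A \frac{1}{6} + 0 \left(- \frac{1}{2}\right)\right) = 9 \left(\frac{A}{6} + 0\right) = 9 \frac{A}{6} = \frac{3 A}{2}$)
$20 q{\left(2 \right)} = 20 \cdot \frac{3}{2} \cdot 2 = 20 \cdot 3 = 60$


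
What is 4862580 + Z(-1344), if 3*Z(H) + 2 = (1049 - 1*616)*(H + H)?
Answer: 13423834/3 ≈ 4.4746e+6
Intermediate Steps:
Z(H) = -2/3 + 866*H/3 (Z(H) = -2/3 + ((1049 - 1*616)*(H + H))/3 = -2/3 + ((1049 - 616)*(2*H))/3 = -2/3 + (433*(2*H))/3 = -2/3 + (866*H)/3 = -2/3 + 866*H/3)
4862580 + Z(-1344) = 4862580 + (-2/3 + (866/3)*(-1344)) = 4862580 + (-2/3 - 387968) = 4862580 - 1163906/3 = 13423834/3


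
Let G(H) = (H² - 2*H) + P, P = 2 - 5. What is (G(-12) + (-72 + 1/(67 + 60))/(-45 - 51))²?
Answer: 4083725597329/148644864 ≈ 27473.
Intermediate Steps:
P = -3
G(H) = -3 + H² - 2*H (G(H) = (H² - 2*H) - 3 = -3 + H² - 2*H)
(G(-12) + (-72 + 1/(67 + 60))/(-45 - 51))² = ((-3 + (-12)² - 2*(-12)) + (-72 + 1/(67 + 60))/(-45 - 51))² = ((-3 + 144 + 24) + (-72 + 1/127)/(-96))² = (165 + (-72 + 1/127)*(-1/96))² = (165 - 9143/127*(-1/96))² = (165 + 9143/12192)² = (2020823/12192)² = 4083725597329/148644864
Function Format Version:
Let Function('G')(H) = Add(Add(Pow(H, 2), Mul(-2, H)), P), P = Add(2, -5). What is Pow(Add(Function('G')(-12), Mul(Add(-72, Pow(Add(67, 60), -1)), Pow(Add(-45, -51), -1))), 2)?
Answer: Rational(4083725597329, 148644864) ≈ 27473.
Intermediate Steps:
P = -3
Function('G')(H) = Add(-3, Pow(H, 2), Mul(-2, H)) (Function('G')(H) = Add(Add(Pow(H, 2), Mul(-2, H)), -3) = Add(-3, Pow(H, 2), Mul(-2, H)))
Pow(Add(Function('G')(-12), Mul(Add(-72, Pow(Add(67, 60), -1)), Pow(Add(-45, -51), -1))), 2) = Pow(Add(Add(-3, Pow(-12, 2), Mul(-2, -12)), Mul(Add(-72, Pow(Add(67, 60), -1)), Pow(Add(-45, -51), -1))), 2) = Pow(Add(Add(-3, 144, 24), Mul(Add(-72, Pow(127, -1)), Pow(-96, -1))), 2) = Pow(Add(165, Mul(Add(-72, Rational(1, 127)), Rational(-1, 96))), 2) = Pow(Add(165, Mul(Rational(-9143, 127), Rational(-1, 96))), 2) = Pow(Add(165, Rational(9143, 12192)), 2) = Pow(Rational(2020823, 12192), 2) = Rational(4083725597329, 148644864)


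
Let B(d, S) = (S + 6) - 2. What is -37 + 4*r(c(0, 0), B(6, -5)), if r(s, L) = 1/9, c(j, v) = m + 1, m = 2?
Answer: -329/9 ≈ -36.556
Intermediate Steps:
B(d, S) = 4 + S (B(d, S) = (6 + S) - 2 = 4 + S)
c(j, v) = 3 (c(j, v) = 2 + 1 = 3)
r(s, L) = ⅑
-37 + 4*r(c(0, 0), B(6, -5)) = -37 + 4*(⅑) = -37 + 4/9 = -329/9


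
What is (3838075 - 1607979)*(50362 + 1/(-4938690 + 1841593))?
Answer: 347841451717904848/3097097 ≈ 1.1231e+11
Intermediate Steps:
(3838075 - 1607979)*(50362 + 1/(-4938690 + 1841593)) = 2230096*(50362 + 1/(-3097097)) = 2230096*(50362 - 1/3097097) = 2230096*(155975999113/3097097) = 347841451717904848/3097097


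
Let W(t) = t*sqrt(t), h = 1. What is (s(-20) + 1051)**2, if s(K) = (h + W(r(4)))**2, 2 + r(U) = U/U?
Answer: 1104597 - 4204*I ≈ 1.1046e+6 - 4204.0*I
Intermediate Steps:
r(U) = -1 (r(U) = -2 + U/U = -2 + 1 = -1)
W(t) = t**(3/2)
s(K) = (1 - I)**2 (s(K) = (1 + (-1)**(3/2))**2 = (1 - I)**2)
(s(-20) + 1051)**2 = ((1 - I)**2 + 1051)**2 = (1051 + (1 - I)**2)**2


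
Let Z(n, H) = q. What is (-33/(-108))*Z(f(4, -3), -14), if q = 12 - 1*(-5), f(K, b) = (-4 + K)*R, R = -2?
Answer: 187/36 ≈ 5.1944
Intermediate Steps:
f(K, b) = 8 - 2*K (f(K, b) = (-4 + K)*(-2) = 8 - 2*K)
q = 17 (q = 12 + 5 = 17)
Z(n, H) = 17
(-33/(-108))*Z(f(4, -3), -14) = -33/(-108)*17 = -33*(-1/108)*17 = (11/36)*17 = 187/36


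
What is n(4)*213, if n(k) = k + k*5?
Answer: 5112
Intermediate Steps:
n(k) = 6*k (n(k) = k + 5*k = 6*k)
n(4)*213 = (6*4)*213 = 24*213 = 5112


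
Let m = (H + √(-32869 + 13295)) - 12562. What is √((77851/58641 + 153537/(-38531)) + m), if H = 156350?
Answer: √(734070740065245159853452 + 5105323850562169641*I*√19574)/2259496371 ≈ 379.19 + 0.18448*I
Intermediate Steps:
m = 143788 + I*√19574 (m = (156350 + √(-32869 + 13295)) - 12562 = (156350 + √(-19574)) - 12562 = (156350 + I*√19574) - 12562 = 143788 + I*√19574 ≈ 1.4379e+5 + 139.91*I)
√((77851/58641 + 153537/(-38531)) + m) = √((77851/58641 + 153537/(-38531)) + (143788 + I*√19574)) = √((77851*(1/58641) + 153537*(-1/38531)) + (143788 + I*√19574)) = √((77851/58641 - 153537/38531) + (143788 + I*√19574)) = √(-6003886336/2259496371 + (143788 + I*√19574)) = √(324882460307012/2259496371 + I*√19574)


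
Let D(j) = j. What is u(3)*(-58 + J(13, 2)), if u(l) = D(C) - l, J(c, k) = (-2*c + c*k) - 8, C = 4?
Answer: -66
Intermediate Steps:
J(c, k) = -8 - 2*c + c*k
u(l) = 4 - l
u(3)*(-58 + J(13, 2)) = (4 - 1*3)*(-58 + (-8 - 2*13 + 13*2)) = (4 - 3)*(-58 + (-8 - 26 + 26)) = 1*(-58 - 8) = 1*(-66) = -66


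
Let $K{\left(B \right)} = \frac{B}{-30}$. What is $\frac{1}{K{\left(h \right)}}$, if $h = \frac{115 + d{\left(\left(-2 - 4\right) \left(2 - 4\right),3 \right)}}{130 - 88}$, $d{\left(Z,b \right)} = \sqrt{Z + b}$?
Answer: $- \frac{14490}{1321} + \frac{126 \sqrt{15}}{1321} \approx -10.6$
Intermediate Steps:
$h = \frac{115}{42} + \frac{\sqrt{15}}{42}$ ($h = \frac{115 + \sqrt{\left(-2 - 4\right) \left(2 - 4\right) + 3}}{130 - 88} = \frac{115 + \sqrt{\left(-6\right) \left(-2\right) + 3}}{42} = \left(115 + \sqrt{12 + 3}\right) \frac{1}{42} = \left(115 + \sqrt{15}\right) \frac{1}{42} = \frac{115}{42} + \frac{\sqrt{15}}{42} \approx 2.8303$)
$K{\left(B \right)} = - \frac{B}{30}$ ($K{\left(B \right)} = B \left(- \frac{1}{30}\right) = - \frac{B}{30}$)
$\frac{1}{K{\left(h \right)}} = \frac{1}{\left(- \frac{1}{30}\right) \left(\frac{115}{42} + \frac{\sqrt{15}}{42}\right)} = \frac{1}{- \frac{23}{252} - \frac{\sqrt{15}}{1260}}$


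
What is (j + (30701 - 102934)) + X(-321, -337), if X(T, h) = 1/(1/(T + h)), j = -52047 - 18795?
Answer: -143733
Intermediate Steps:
j = -70842
X(T, h) = T + h
(j + (30701 - 102934)) + X(-321, -337) = (-70842 + (30701 - 102934)) + (-321 - 337) = (-70842 - 72233) - 658 = -143075 - 658 = -143733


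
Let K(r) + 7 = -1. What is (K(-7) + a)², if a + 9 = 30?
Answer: 169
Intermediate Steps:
a = 21 (a = -9 + 30 = 21)
K(r) = -8 (K(r) = -7 - 1 = -8)
(K(-7) + a)² = (-8 + 21)² = 13² = 169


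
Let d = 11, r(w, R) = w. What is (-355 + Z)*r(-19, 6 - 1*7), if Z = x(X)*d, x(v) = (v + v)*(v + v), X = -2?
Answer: 3401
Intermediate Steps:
x(v) = 4*v² (x(v) = (2*v)*(2*v) = 4*v²)
Z = 176 (Z = (4*(-2)²)*11 = (4*4)*11 = 16*11 = 176)
(-355 + Z)*r(-19, 6 - 1*7) = (-355 + 176)*(-19) = -179*(-19) = 3401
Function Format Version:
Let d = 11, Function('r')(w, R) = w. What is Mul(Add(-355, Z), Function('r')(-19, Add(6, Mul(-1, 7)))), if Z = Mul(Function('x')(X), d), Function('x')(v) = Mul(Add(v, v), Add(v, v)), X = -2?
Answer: 3401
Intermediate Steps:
Function('x')(v) = Mul(4, Pow(v, 2)) (Function('x')(v) = Mul(Mul(2, v), Mul(2, v)) = Mul(4, Pow(v, 2)))
Z = 176 (Z = Mul(Mul(4, Pow(-2, 2)), 11) = Mul(Mul(4, 4), 11) = Mul(16, 11) = 176)
Mul(Add(-355, Z), Function('r')(-19, Add(6, Mul(-1, 7)))) = Mul(Add(-355, 176), -19) = Mul(-179, -19) = 3401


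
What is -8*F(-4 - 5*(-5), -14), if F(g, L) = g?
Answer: -168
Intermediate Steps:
-8*F(-4 - 5*(-5), -14) = -8*(-4 - 5*(-5)) = -8*(-4 + 25) = -8*21 = -168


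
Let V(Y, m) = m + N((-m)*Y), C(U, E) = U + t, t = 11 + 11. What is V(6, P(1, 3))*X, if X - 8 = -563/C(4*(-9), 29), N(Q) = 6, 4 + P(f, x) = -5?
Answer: -2025/14 ≈ -144.64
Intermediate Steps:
P(f, x) = -9 (P(f, x) = -4 - 5 = -9)
t = 22
C(U, E) = 22 + U (C(U, E) = U + 22 = 22 + U)
V(Y, m) = 6 + m (V(Y, m) = m + 6 = 6 + m)
X = 675/14 (X = 8 - 563/(22 + 4*(-9)) = 8 - 563/(22 - 36) = 8 - 563/(-14) = 8 - 563*(-1/14) = 8 + 563/14 = 675/14 ≈ 48.214)
V(6, P(1, 3))*X = (6 - 9)*(675/14) = -3*675/14 = -2025/14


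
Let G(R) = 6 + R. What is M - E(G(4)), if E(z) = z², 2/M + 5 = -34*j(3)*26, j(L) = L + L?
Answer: -530902/5309 ≈ -100.00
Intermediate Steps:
j(L) = 2*L
M = -2/5309 (M = 2/(-5 - 68*3*26) = 2/(-5 - 34*6*26) = 2/(-5 - 204*26) = 2/(-5 - 5304) = 2/(-5309) = 2*(-1/5309) = -2/5309 ≈ -0.00037672)
M - E(G(4)) = -2/5309 - (6 + 4)² = -2/5309 - 1*10² = -2/5309 - 1*100 = -2/5309 - 100 = -530902/5309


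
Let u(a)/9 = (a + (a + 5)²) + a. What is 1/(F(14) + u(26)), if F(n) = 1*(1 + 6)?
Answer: 1/9124 ≈ 0.00010960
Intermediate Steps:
u(a) = 9*(5 + a)² + 18*a (u(a) = 9*((a + (a + 5)²) + a) = 9*((a + (5 + a)²) + a) = 9*((5 + a)² + 2*a) = 9*(5 + a)² + 18*a)
F(n) = 7 (F(n) = 1*7 = 7)
1/(F(14) + u(26)) = 1/(7 + (9*(5 + 26)² + 18*26)) = 1/(7 + (9*31² + 468)) = 1/(7 + (9*961 + 468)) = 1/(7 + (8649 + 468)) = 1/(7 + 9117) = 1/9124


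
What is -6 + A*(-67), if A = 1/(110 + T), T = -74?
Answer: -283/36 ≈ -7.8611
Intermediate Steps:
A = 1/36 (A = 1/(110 - 74) = 1/36 ≈ 0.027778)
-6 + A*(-67) = -6 + (1/36)*(-67) = -6 - 67/36 = -283/36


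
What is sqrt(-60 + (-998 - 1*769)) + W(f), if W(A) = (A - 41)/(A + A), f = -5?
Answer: 23/5 + 3*I*sqrt(203) ≈ 4.6 + 42.743*I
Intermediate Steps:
W(A) = (-41 + A)/(2*A) (W(A) = (-41 + A)/((2*A)) = (-41 + A)*(1/(2*A)) = (-41 + A)/(2*A))
sqrt(-60 + (-998 - 1*769)) + W(f) = sqrt(-60 + (-998 - 1*769)) + (1/2)*(-41 - 5)/(-5) = sqrt(-60 + (-998 - 769)) + (1/2)*(-1/5)*(-46) = sqrt(-60 - 1767) + 23/5 = sqrt(-1827) + 23/5 = 3*I*sqrt(203) + 23/5 = 23/5 + 3*I*sqrt(203)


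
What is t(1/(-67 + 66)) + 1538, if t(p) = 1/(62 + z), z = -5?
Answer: 87667/57 ≈ 1538.0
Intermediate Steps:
t(p) = 1/57 (t(p) = 1/(62 - 5) = 1/57)
t(1/(-67 + 66)) + 1538 = 1/57 + 1538 = 87667/57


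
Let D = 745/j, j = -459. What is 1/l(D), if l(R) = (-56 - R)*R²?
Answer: -96702579/13852868975 ≈ -0.0069807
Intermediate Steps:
D = -745/459 (D = 745/(-459) = 745*(-1/459) = -745/459 ≈ -1.6231)
l(R) = R²*(-56 - R)
1/l(D) = 1/((-745/459)²*(-56 - 1*(-745/459))) = 1/(555025*(-56 + 745/459)/210681) = 1/((555025/210681)*(-24959/459)) = 1/(-13852868975/96702579) = -96702579/13852868975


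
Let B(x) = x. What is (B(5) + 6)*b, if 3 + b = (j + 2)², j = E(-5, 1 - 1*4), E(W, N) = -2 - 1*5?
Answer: 242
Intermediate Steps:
E(W, N) = -7 (E(W, N) = -2 - 5 = -7)
j = -7
b = 22 (b = -3 + (-7 + 2)² = -3 + (-5)² = -3 + 25 = 22)
(B(5) + 6)*b = (5 + 6)*22 = 11*22 = 242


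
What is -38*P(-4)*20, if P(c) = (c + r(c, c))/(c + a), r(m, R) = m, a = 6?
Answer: 3040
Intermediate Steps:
P(c) = 2*c/(6 + c) (P(c) = (c + c)/(c + 6) = (2*c)/(6 + c) = 2*c/(6 + c))
-38*P(-4)*20 = -76*(-4)/(6 - 4)*20 = -76*(-4)/2*20 = -38*(-4)*20 = 152*20 = 3040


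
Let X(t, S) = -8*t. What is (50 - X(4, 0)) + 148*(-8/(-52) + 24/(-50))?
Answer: 10962/325 ≈ 33.729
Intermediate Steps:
(50 - X(4, 0)) + 148*(-8/(-52) + 24/(-50)) = (50 - (-8)*4) + 148*(-8/(-52) + 24/(-50)) = (50 - 1*(-32)) + 148*(-8*(-1/52) + 24*(-1/50)) = (50 + 32) + 148*(2/13 - 12/25) = 82 + 148*(-106/325) = 82 - 15688/325 = 10962/325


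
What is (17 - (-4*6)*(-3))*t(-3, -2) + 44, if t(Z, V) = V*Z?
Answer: -286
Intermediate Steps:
(17 - (-4*6)*(-3))*t(-3, -2) + 44 = (17 - (-4*6)*(-3))*(-2*(-3)) + 44 = (17 - (-24)*(-3))*6 + 44 = (17 - 1*72)*6 + 44 = (17 - 72)*6 + 44 = -55*6 + 44 = -330 + 44 = -286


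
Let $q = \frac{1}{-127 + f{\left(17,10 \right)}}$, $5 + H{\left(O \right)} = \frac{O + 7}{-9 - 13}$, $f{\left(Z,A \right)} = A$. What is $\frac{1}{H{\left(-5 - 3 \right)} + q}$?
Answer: $- \frac{2574}{12775} \approx -0.20149$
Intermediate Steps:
$H{\left(O \right)} = - \frac{117}{22} - \frac{O}{22}$ ($H{\left(O \right)} = -5 + \frac{O + 7}{-9 - 13} = -5 + \frac{7 + O}{-22} = -5 + \left(7 + O\right) \left(- \frac{1}{22}\right) = -5 - \left(\frac{7}{22} + \frac{O}{22}\right) = - \frac{117}{22} - \frac{O}{22}$)
$q = - \frac{1}{117}$ ($q = \frac{1}{-127 + 10} = \frac{1}{-117} = - \frac{1}{117} \approx -0.008547$)
$\frac{1}{H{\left(-5 - 3 \right)} + q} = \frac{1}{\left(- \frac{117}{22} - \frac{-5 - 3}{22}\right) - \frac{1}{117}} = \frac{1}{\left(- \frac{117}{22} - - \frac{4}{11}\right) - \frac{1}{117}} = \frac{1}{\left(- \frac{117}{22} + \frac{4}{11}\right) - \frac{1}{117}} = \frac{1}{- \frac{109}{22} - \frac{1}{117}} = \frac{1}{- \frac{12775}{2574}} = - \frac{2574}{12775}$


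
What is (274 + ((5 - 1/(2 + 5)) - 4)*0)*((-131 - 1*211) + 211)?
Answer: -35894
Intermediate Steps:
(274 + ((5 - 1/(2 + 5)) - 4)*0)*((-131 - 1*211) + 211) = (274 + ((5 - 1/7) - 4)*0)*((-131 - 211) + 211) = (274 + ((5 - 1*⅐) - 4)*0)*(-342 + 211) = (274 + ((5 - ⅐) - 4)*0)*(-131) = (274 + (34/7 - 4)*0)*(-131) = (274 + (6/7)*0)*(-131) = (274 + 0)*(-131) = 274*(-131) = -35894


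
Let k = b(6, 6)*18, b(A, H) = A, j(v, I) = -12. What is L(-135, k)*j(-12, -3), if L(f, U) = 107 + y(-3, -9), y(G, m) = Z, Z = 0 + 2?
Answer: -1308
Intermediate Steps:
k = 108 (k = 6*18 = 108)
Z = 2
y(G, m) = 2
L(f, U) = 109 (L(f, U) = 107 + 2 = 109)
L(-135, k)*j(-12, -3) = 109*(-12) = -1308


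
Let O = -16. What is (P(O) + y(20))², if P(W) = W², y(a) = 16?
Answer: 73984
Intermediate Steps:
(P(O) + y(20))² = ((-16)² + 16)² = (256 + 16)² = 272² = 73984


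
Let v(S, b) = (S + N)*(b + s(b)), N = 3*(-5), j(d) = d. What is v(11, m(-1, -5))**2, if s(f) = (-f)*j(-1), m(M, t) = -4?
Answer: 1024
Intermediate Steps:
N = -15
s(f) = f (s(f) = -f*(-1) = f)
v(S, b) = 2*b*(-15 + S) (v(S, b) = (S - 15)*(b + b) = (-15 + S)*(2*b) = 2*b*(-15 + S))
v(11, m(-1, -5))**2 = (2*(-4)*(-15 + 11))**2 = (2*(-4)*(-4))**2 = 32**2 = 1024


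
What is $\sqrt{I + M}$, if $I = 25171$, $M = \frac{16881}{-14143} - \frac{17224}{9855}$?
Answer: $\frac{2 \sqrt{13581369244227413595}}{46459755} \approx 158.64$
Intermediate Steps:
$M = - \frac{409961287}{139379265}$ ($M = 16881 \left(- \frac{1}{14143}\right) - \frac{17224}{9855} = - \frac{16881}{14143} - \frac{17224}{9855} = - \frac{409961287}{139379265} \approx -2.9413$)
$\sqrt{I + M} = \sqrt{25171 - \frac{409961287}{139379265}} = \sqrt{\frac{3507905518028}{139379265}} = \frac{2 \sqrt{13581369244227413595}}{46459755}$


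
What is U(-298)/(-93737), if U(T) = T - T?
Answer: 0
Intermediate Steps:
U(T) = 0
U(-298)/(-93737) = 0/(-93737) = 0*(-1/93737) = 0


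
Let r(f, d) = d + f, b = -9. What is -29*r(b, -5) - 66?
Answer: 340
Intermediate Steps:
-29*r(b, -5) - 66 = -29*(-5 - 9) - 66 = -29*(-14) - 66 = 406 - 66 = 340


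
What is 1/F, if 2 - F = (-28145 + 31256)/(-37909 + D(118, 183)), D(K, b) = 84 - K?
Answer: 37943/78997 ≈ 0.48031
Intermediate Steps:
F = 78997/37943 (F = 2 - (-28145 + 31256)/(-37909 + (84 - 1*118)) = 2 - 3111/(-37909 + (84 - 118)) = 2 - 3111/(-37909 - 34) = 2 - 3111/(-37943) = 2 - 3111*(-1)/37943 = 2 - 1*(-3111/37943) = 2 + 3111/37943 = 78997/37943 ≈ 2.0820)
1/F = 1/(78997/37943) = 37943/78997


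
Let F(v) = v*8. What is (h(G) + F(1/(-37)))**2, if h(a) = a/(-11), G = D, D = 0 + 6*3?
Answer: 568516/165649 ≈ 3.4321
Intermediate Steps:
D = 18 (D = 0 + 18 = 18)
F(v) = 8*v
G = 18
h(a) = -a/11 (h(a) = a*(-1/11) = -a/11)
(h(G) + F(1/(-37)))**2 = (-1/11*18 + 8/(-37))**2 = (-18/11 + 8*(-1/37))**2 = (-18/11 - 8/37)**2 = (-754/407)**2 = 568516/165649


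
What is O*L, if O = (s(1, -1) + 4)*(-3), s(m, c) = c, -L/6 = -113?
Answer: -6102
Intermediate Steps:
L = 678 (L = -6*(-113) = 678)
O = -9 (O = (-1 + 4)*(-3) = 3*(-3) = -9)
O*L = -9*678 = -6102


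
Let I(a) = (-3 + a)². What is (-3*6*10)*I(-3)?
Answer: -6480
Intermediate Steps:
(-3*6*10)*I(-3) = (-3*6*10)*(-3 - 3)² = -18*10*(-6)² = -180*36 = -6480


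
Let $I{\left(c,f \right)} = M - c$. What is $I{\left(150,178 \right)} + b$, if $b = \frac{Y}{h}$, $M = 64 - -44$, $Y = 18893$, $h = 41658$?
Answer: $- \frac{1730743}{41658} \approx -41.546$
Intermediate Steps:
$M = 108$ ($M = 64 + 44 = 108$)
$I{\left(c,f \right)} = 108 - c$
$b = \frac{18893}{41658} \approx 0.45353$
$I{\left(150,178 \right)} + b = \left(108 - 150\right) + \frac{18893}{41658} = -42 + \frac{18893}{41658} = - \frac{1730743}{41658}$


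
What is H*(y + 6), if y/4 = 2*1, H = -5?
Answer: -70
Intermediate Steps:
y = 8 (y = 4*(2*1) = 4*2 = 8)
H*(y + 6) = -5*(8 + 6) = -5*14 = -70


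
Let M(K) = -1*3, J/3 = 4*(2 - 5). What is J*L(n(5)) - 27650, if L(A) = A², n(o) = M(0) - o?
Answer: -29954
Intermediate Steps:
J = -36 (J = 3*(4*(2 - 5)) = 3*(4*(-3)) = 3*(-12) = -36)
M(K) = -3
n(o) = -3 - o
J*L(n(5)) - 27650 = -36*(-3 - 1*5)² - 27650 = -36*(-3 - 5)² - 27650 = -36*(-8)² - 27650 = -36*64 - 27650 = -2304 - 27650 = -29954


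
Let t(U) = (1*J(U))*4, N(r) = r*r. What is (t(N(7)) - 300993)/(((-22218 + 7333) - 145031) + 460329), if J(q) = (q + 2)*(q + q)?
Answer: -281001/300413 ≈ -0.93538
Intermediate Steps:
J(q) = 2*q*(2 + q) (J(q) = (2 + q)*(2*q) = 2*q*(2 + q))
N(r) = r²
t(U) = 8*U*(2 + U) (t(U) = (1*(2*U*(2 + U)))*4 = (2*U*(2 + U))*4 = 8*U*(2 + U))
(t(N(7)) - 300993)/(((-22218 + 7333) - 145031) + 460329) = (8*7²*(2 + 7²) - 300993)/(((-22218 + 7333) - 145031) + 460329) = (8*49*(2 + 49) - 300993)/((-14885 - 145031) + 460329) = (8*49*51 - 300993)/(-159916 + 460329) = (19992 - 300993)/300413 = -281001*1/300413 = -281001/300413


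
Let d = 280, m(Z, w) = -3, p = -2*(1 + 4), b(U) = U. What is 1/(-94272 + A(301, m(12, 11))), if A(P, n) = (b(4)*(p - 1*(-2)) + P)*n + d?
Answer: -1/94799 ≈ -1.0549e-5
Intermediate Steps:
p = -10 (p = -2*5 = -10)
A(P, n) = 280 + n*(-32 + P) (A(P, n) = (4*(-10 - 1*(-2)) + P)*n + 280 = (4*(-10 + 2) + P)*n + 280 = (4*(-8) + P)*n + 280 = (-32 + P)*n + 280 = n*(-32 + P) + 280 = 280 + n*(-32 + P))
1/(-94272 + A(301, m(12, 11))) = 1/(-94272 + (280 - 32*(-3) + 301*(-3))) = 1/(-94272 + (280 + 96 - 903)) = 1/(-94272 - 527) = 1/(-94799) = -1/94799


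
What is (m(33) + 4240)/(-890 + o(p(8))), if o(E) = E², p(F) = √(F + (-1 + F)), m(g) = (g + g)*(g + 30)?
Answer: -8398/875 ≈ -9.5977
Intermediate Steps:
m(g) = 2*g*(30 + g) (m(g) = (2*g)*(30 + g) = 2*g*(30 + g))
p(F) = √(-1 + 2*F)
(m(33) + 4240)/(-890 + o(p(8))) = (2*33*(30 + 33) + 4240)/(-890 + (√(-1 + 2*8))²) = (2*33*63 + 4240)/(-890 + (√(-1 + 16))²) = (4158 + 4240)/(-890 + (√15)²) = 8398/(-890 + 15) = 8398/(-875) = 8398*(-1/875) = -8398/875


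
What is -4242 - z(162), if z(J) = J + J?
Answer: -4566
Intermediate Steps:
z(J) = 2*J
-4242 - z(162) = -4242 - 2*162 = -4242 - 1*324 = -4242 - 324 = -4566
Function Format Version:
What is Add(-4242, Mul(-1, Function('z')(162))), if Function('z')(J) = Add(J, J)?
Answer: -4566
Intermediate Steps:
Function('z')(J) = Mul(2, J)
Add(-4242, Mul(-1, Function('z')(162))) = Add(-4242, Mul(-1, Mul(2, 162))) = Add(-4242, Mul(-1, 324)) = Add(-4242, -324) = -4566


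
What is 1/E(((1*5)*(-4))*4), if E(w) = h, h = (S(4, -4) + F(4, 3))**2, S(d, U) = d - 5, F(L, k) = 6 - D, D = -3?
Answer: 1/64 ≈ 0.015625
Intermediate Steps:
F(L, k) = 9 (F(L, k) = 6 - 1*(-3) = 6 + 3 = 9)
S(d, U) = -5 + d
h = 64 (h = ((-5 + 4) + 9)**2 = (-1 + 9)**2 = 8**2 = 64)
E(w) = 64
1/E(((1*5)*(-4))*4) = 1/64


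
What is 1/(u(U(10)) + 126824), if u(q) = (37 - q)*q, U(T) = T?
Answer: 1/127094 ≈ 7.8682e-6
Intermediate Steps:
u(q) = q*(37 - q)
1/(u(U(10)) + 126824) = 1/(10*(37 - 1*10) + 126824) = 1/(10*(37 - 10) + 126824) = 1/(10*27 + 126824) = 1/(270 + 126824) = 1/127094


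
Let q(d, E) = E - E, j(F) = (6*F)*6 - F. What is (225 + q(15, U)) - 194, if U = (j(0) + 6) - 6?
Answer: 31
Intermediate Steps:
j(F) = 35*F (j(F) = 36*F - F = 35*F)
U = 0 (U = (35*0 + 6) - 6 = (0 + 6) - 6 = 6 - 6 = 0)
q(d, E) = 0
(225 + q(15, U)) - 194 = (225 + 0) - 194 = 225 - 194 = 31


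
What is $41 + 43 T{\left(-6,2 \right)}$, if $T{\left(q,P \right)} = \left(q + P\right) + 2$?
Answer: $-45$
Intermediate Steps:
$T{\left(q,P \right)} = 2 + P + q$ ($T{\left(q,P \right)} = \left(P + q\right) + 2 = 2 + P + q$)
$41 + 43 T{\left(-6,2 \right)} = 41 + 43 \left(2 + 2 - 6\right) = 41 + 43 \left(-2\right) = 41 - 86 = -45$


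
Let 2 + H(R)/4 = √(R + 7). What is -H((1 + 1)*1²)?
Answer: -4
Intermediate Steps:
H(R) = -8 + 4*√(7 + R) (H(R) = -8 + 4*√(R + 7) = -8 + 4*√(7 + R))
-H((1 + 1)*1²) = -(-8 + 4*√(7 + (1 + 1)*1²)) = -(-8 + 4*√(7 + 2*1)) = -(-8 + 4*√(7 + 2)) = -(-8 + 4*√9) = -(-8 + 4*3) = -(-8 + 12) = -1*4 = -4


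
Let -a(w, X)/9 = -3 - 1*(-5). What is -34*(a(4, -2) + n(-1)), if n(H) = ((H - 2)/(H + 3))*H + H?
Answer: 595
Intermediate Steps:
a(w, X) = -18 (a(w, X) = -9*(-3 - 1*(-5)) = -9*(-3 + 5) = -9*2 = -18)
n(H) = H + H*(-2 + H)/(3 + H) (n(H) = ((-2 + H)/(3 + H))*H + H = H*(-2 + H)/(3 + H) + H = H + H*(-2 + H)/(3 + H))
-34*(a(4, -2) + n(-1)) = -34*(-18 - (1 + 2*(-1))/(3 - 1)) = -34*(-18 - 1*(1 - 2)/2) = -34*(-18 - 1*½*(-1)) = -34*(-18 + ½) = -34*(-35/2) = 595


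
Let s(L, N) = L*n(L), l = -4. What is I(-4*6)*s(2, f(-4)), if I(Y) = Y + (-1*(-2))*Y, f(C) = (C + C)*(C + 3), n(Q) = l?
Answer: 576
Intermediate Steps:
n(Q) = -4
f(C) = 2*C*(3 + C) (f(C) = (2*C)*(3 + C) = 2*C*(3 + C))
I(Y) = 3*Y (I(Y) = Y + 2*Y = 3*Y)
s(L, N) = -4*L (s(L, N) = L*(-4) = -4*L)
I(-4*6)*s(2, f(-4)) = (3*(-4*6))*(-4*2) = (3*(-24))*(-8) = -72*(-8) = 576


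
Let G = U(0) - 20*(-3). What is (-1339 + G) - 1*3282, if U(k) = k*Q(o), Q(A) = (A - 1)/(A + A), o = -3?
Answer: -4561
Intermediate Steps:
Q(A) = (-1 + A)/(2*A) (Q(A) = (-1 + A)/((2*A)) = (-1 + A)*(1/(2*A)) = (-1 + A)/(2*A))
U(k) = 2*k/3 (U(k) = k*((1/2)*(-1 - 3)/(-3)) = k*((1/2)*(-1/3)*(-4)) = k*(2/3) = 2*k/3)
G = 60 (G = (2/3)*0 - 20*(-3) = 0 + 60 = 60)
(-1339 + G) - 1*3282 = (-1339 + 60) - 1*3282 = -1279 - 3282 = -4561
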